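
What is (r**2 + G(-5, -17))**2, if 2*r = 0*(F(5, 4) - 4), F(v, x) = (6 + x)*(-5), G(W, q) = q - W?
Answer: 144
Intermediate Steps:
F(v, x) = -30 - 5*x
r = 0 (r = (0*((-30 - 5*4) - 4))/2 = (0*((-30 - 20) - 4))/2 = (0*(-50 - 4))/2 = (0*(-54))/2 = (1/2)*0 = 0)
(r**2 + G(-5, -17))**2 = (0**2 + (-17 - 1*(-5)))**2 = (0 + (-17 + 5))**2 = (0 - 12)**2 = (-12)**2 = 144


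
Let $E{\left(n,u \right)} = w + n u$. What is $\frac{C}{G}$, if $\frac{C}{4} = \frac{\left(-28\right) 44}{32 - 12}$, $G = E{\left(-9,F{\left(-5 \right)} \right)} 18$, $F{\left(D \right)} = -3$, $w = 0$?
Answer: $- \frac{616}{1215} \approx -0.507$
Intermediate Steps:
$E{\left(n,u \right)} = n u$ ($E{\left(n,u \right)} = 0 + n u = n u$)
$G = 486$ ($G = \left(-9\right) \left(-3\right) 18 = 27 \cdot 18 = 486$)
$C = - \frac{1232}{5}$ ($C = 4 \frac{\left(-28\right) 44}{32 - 12} = 4 \left(- \frac{1232}{20}\right) = 4 \left(\left(-1232\right) \frac{1}{20}\right) = 4 \left(- \frac{308}{5}\right) = - \frac{1232}{5} \approx -246.4$)
$\frac{C}{G} = - \frac{1232}{5 \cdot 486} = \left(- \frac{1232}{5}\right) \frac{1}{486} = - \frac{616}{1215}$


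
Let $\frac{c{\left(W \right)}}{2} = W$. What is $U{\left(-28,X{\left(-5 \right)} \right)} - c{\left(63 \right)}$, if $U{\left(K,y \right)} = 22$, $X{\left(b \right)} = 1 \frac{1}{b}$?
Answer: $-104$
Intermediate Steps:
$c{\left(W \right)} = 2 W$
$X{\left(b \right)} = \frac{1}{b}$
$U{\left(-28,X{\left(-5 \right)} \right)} - c{\left(63 \right)} = 22 - 2 \cdot 63 = 22 - 126 = -104$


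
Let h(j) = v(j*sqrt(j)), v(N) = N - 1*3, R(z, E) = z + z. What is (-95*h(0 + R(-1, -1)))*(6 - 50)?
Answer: -12540 - 8360*I*sqrt(2) ≈ -12540.0 - 11823.0*I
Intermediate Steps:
R(z, E) = 2*z
v(N) = -3 + N (v(N) = N - 3 = -3 + N)
h(j) = -3 + j**(3/2) (h(j) = -3 + j*sqrt(j) = -3 + j**(3/2))
(-95*h(0 + R(-1, -1)))*(6 - 50) = (-95*(-3 + (0 + 2*(-1))**(3/2)))*(6 - 50) = -95*(-3 + (0 - 2)**(3/2))*(-44) = -95*(-3 + (-2)**(3/2))*(-44) = -95*(-3 - 2*I*sqrt(2))*(-44) = (285 + 190*I*sqrt(2))*(-44) = -12540 - 8360*I*sqrt(2)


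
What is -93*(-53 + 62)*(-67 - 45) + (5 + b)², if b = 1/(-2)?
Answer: 375057/4 ≈ 93764.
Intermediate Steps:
b = -½ ≈ -0.50000
-93*(-53 + 62)*(-67 - 45) + (5 + b)² = -93*(-53 + 62)*(-67 - 45) + (5 - ½)² = -837*(-112) + (9/2)² = -93*(-1008) + 81/4 = 93744 + 81/4 = 375057/4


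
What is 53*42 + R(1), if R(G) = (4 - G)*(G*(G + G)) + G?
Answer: 2233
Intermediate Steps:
R(G) = G + 2*G**2*(4 - G) (R(G) = (4 - G)*(G*(2*G)) + G = (4 - G)*(2*G**2) + G = 2*G**2*(4 - G) + G = G + 2*G**2*(4 - G))
53*42 + R(1) = 53*42 + 1*(1 - 2*1**2 + 8*1) = 2226 + 1*(1 - 2*1 + 8) = 2226 + 1*(1 - 2 + 8) = 2226 + 1*7 = 2226 + 7 = 2233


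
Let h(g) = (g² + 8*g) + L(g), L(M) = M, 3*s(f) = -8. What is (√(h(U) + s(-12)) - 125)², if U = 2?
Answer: (375 - √174)²/9 ≈ 14545.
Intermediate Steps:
s(f) = -8/3 (s(f) = (⅓)*(-8) = -8/3)
h(g) = g² + 9*g (h(g) = (g² + 8*g) + g = g² + 9*g)
(√(h(U) + s(-12)) - 125)² = (√(2*(9 + 2) - 8/3) - 125)² = (√(2*11 - 8/3) - 125)² = (√(22 - 8/3) - 125)² = (√(58/3) - 125)² = (√174/3 - 125)² = (-125 + √174/3)²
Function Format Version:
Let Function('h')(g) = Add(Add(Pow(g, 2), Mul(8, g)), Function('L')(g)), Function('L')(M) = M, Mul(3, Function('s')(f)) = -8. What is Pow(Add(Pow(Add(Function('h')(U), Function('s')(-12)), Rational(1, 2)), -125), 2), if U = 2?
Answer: Mul(Rational(1, 9), Pow(Add(375, Mul(-1, Pow(174, Rational(1, 2)))), 2)) ≈ 14545.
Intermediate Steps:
Function('s')(f) = Rational(-8, 3) (Function('s')(f) = Mul(Rational(1, 3), -8) = Rational(-8, 3))
Function('h')(g) = Add(Pow(g, 2), Mul(9, g)) (Function('h')(g) = Add(Add(Pow(g, 2), Mul(8, g)), g) = Add(Pow(g, 2), Mul(9, g)))
Pow(Add(Pow(Add(Function('h')(U), Function('s')(-12)), Rational(1, 2)), -125), 2) = Pow(Add(Pow(Add(Mul(2, Add(9, 2)), Rational(-8, 3)), Rational(1, 2)), -125), 2) = Pow(Add(Pow(Add(Mul(2, 11), Rational(-8, 3)), Rational(1, 2)), -125), 2) = Pow(Add(Pow(Add(22, Rational(-8, 3)), Rational(1, 2)), -125), 2) = Pow(Add(Pow(Rational(58, 3), Rational(1, 2)), -125), 2) = Pow(Add(Mul(Rational(1, 3), Pow(174, Rational(1, 2))), -125), 2) = Pow(Add(-125, Mul(Rational(1, 3), Pow(174, Rational(1, 2)))), 2)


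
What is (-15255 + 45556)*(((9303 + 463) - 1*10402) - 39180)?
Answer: -1206464616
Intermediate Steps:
(-15255 + 45556)*(((9303 + 463) - 1*10402) - 39180) = 30301*((9766 - 10402) - 39180) = 30301*(-636 - 39180) = 30301*(-39816) = -1206464616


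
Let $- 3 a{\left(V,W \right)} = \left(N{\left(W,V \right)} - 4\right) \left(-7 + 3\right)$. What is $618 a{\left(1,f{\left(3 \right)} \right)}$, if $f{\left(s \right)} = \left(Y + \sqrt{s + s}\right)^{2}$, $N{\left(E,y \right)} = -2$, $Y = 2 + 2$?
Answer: $-4944$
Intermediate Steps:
$Y = 4$
$f{\left(s \right)} = \left(4 + \sqrt{2} \sqrt{s}\right)^{2}$ ($f{\left(s \right)} = \left(4 + \sqrt{s + s}\right)^{2} = \left(4 + \sqrt{2 s}\right)^{2} = \left(4 + \sqrt{2} \sqrt{s}\right)^{2}$)
$a{\left(V,W \right)} = -8$ ($a{\left(V,W \right)} = - \frac{\left(-2 - 4\right) \left(-7 + 3\right)}{3} = - \frac{\left(-6\right) \left(-4\right)}{3} = \left(- \frac{1}{3}\right) 24 = -8$)
$618 a{\left(1,f{\left(3 \right)} \right)} = 618 \left(-8\right) = -4944$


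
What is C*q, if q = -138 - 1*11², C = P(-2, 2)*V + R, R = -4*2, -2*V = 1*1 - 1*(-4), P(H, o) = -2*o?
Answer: -518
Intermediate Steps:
V = -5/2 (V = -(1*1 - 1*(-4))/2 = -(1 + 4)/2 = -½*5 = -5/2 ≈ -2.5000)
R = -8
C = 2 (C = -2*2*(-5/2) - 8 = -4*(-5/2) - 8 = 10 - 8 = 2)
q = -259 (q = -138 - 1*121 = -138 - 121 = -259)
C*q = 2*(-259) = -518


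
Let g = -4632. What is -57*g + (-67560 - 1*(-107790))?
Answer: 304254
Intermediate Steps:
-57*g + (-67560 - 1*(-107790)) = -57*(-4632) + (-67560 - 1*(-107790)) = 264024 + (-67560 + 107790) = 264024 + 40230 = 304254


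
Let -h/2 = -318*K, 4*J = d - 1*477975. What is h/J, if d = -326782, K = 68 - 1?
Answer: -170448/804757 ≈ -0.21180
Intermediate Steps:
K = 67
J = -804757/4 (J = (-326782 - 1*477975)/4 = (-326782 - 477975)/4 = (¼)*(-804757) = -804757/4 ≈ -2.0119e+5)
h = 42612 (h = -(-636)*67 = -2*(-21306) = 42612)
h/J = 42612/(-804757/4) = 42612*(-4/804757) = -170448/804757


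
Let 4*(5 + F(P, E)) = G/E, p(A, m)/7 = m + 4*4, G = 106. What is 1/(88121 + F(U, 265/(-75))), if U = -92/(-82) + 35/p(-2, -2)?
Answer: 2/176217 ≈ 1.1350e-5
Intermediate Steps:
p(A, m) = 112 + 7*m (p(A, m) = 7*(m + 4*4) = 7*(m + 16) = 7*(16 + m) = 112 + 7*m)
U = 849/574 (U = -92/(-82) + 35/(112 + 7*(-2)) = -92*(-1/82) + 35/(112 - 14) = 46/41 + 35/98 = 46/41 + 35*(1/98) = 46/41 + 5/14 = 849/574 ≈ 1.4791)
F(P, E) = -5 + 53/(2*E) (F(P, E) = -5 + (106/E)/4 = -5 + 53/(2*E))
1/(88121 + F(U, 265/(-75))) = 1/(88121 + (-5 + 53/(2*((265/(-75)))))) = 1/(88121 + (-5 + 53/(2*((265*(-1/75)))))) = 1/(88121 + (-5 + 53/(2*(-53/15)))) = 1/(88121 + (-5 + (53/2)*(-15/53))) = 1/(88121 + (-5 - 15/2)) = 1/(88121 - 25/2) = 1/(176217/2) = 2/176217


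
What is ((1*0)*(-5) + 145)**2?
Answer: 21025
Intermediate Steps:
((1*0)*(-5) + 145)**2 = (0*(-5) + 145)**2 = (0 + 145)**2 = 145**2 = 21025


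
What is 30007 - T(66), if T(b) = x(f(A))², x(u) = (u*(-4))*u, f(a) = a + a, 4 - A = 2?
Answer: 25911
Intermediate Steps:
A = 2 (A = 4 - 1*2 = 4 - 2 = 2)
f(a) = 2*a
x(u) = -4*u² (x(u) = (-4*u)*u = -4*u²)
T(b) = 4096 (T(b) = (-4*(2*2)²)² = (-4*4²)² = (-4*16)² = (-64)² = 4096)
30007 - T(66) = 30007 - 1*4096 = 30007 - 4096 = 25911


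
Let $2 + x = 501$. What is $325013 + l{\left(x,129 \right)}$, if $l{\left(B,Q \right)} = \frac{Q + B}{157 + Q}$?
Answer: $\frac{46477173}{143} \approx 3.2502 \cdot 10^{5}$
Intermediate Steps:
$x = 499$ ($x = -2 + 501 = 499$)
$l{\left(B,Q \right)} = \frac{B + Q}{157 + Q}$
$325013 + l{\left(x,129 \right)} = 325013 + \frac{499 + 129}{157 + 129} = 325013 + \frac{1}{286} \cdot 628 = 325013 + \frac{314}{143} = \frac{46477173}{143}$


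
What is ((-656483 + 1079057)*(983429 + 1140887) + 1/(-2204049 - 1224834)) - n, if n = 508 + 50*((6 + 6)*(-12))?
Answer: 3078042146780823107/3428883 ≈ 8.9768e+11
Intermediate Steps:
n = -6692 (n = 508 + 50*(12*(-12)) = 508 + 50*(-144) = 508 - 7200 = -6692)
((-656483 + 1079057)*(983429 + 1140887) + 1/(-2204049 - 1224834)) - n = ((-656483 + 1079057)*(983429 + 1140887) + 1/(-2204049 - 1224834)) - 1*(-6692) = (422574*2124316 + 1/(-3428883)) + 6692 = (897680709384 - 1/3428883) + 6692 = 3078042123834738071/3428883 + 6692 = 3078042146780823107/3428883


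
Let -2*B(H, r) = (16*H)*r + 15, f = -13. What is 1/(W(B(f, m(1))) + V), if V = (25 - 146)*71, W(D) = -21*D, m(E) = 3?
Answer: -2/29971 ≈ -6.6731e-5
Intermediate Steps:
B(H, r) = -15/2 - 8*H*r (B(H, r) = -((16*H)*r + 15)/2 = -(16*H*r + 15)/2 = -(15 + 16*H*r)/2 = -15/2 - 8*H*r)
V = -8591 (V = -121*71 = -8591)
1/(W(B(f, m(1))) + V) = 1/(-21*(-15/2 - 8*(-13)*3) - 8591) = 1/(-21*(-15/2 + 312) - 8591) = 1/(-21*609/2 - 8591) = 1/(-12789/2 - 8591) = 1/(-29971/2) = -2/29971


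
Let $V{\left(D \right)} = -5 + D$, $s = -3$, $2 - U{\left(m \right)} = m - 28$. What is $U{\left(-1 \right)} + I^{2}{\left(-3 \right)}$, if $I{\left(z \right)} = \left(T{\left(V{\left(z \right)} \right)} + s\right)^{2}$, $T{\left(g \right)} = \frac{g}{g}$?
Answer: $47$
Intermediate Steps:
$U{\left(m \right)} = 30 - m$ ($U{\left(m \right)} = 2 - \left(m - 28\right) = 2 - \left(-28 + m\right) = 30 - m$)
$T{\left(g \right)} = 1$
$I{\left(z \right)} = 4$ ($I{\left(z \right)} = \left(1 - 3\right)^{2} = \left(-2\right)^{2} = 4$)
$U{\left(-1 \right)} + I^{2}{\left(-3 \right)} = \left(30 - -1\right) + 4^{2} = \left(30 + 1\right) + 16 = 31 + 16 = 47$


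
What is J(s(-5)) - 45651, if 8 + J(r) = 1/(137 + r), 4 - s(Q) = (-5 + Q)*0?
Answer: -6437918/141 ≈ -45659.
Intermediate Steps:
s(Q) = 4 (s(Q) = 4 - (-5 + Q)*0 = 4 - 1*0 = 4 + 0 = 4)
J(r) = -8 + 1/(137 + r)
J(s(-5)) - 45651 = (-1095 - 8*4)/(137 + 4) - 45651 = (-1095 - 32)/141 - 45651 = (1/141)*(-1127) - 45651 = -1127/141 - 45651 = -6437918/141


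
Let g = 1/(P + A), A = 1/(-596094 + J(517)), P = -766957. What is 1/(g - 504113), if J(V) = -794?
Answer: -457787429817/230776594607934209 ≈ -1.9837e-6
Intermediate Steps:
A = -1/596888 (A = 1/(-596094 - 794) = 1/(-596888) = -1/596888 ≈ -1.6754e-6)
g = -596888/457787429817 (g = 1/(-766957 - 1/596888) = 1/(-457787429817/596888) = -596888/457787429817 ≈ -1.3039e-6)
1/(g - 504113) = 1/(-596888/457787429817 - 504113) = 1/(-230776594607934209/457787429817) = -457787429817/230776594607934209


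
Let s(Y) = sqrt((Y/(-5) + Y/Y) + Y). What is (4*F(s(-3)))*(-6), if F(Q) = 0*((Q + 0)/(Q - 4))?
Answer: 0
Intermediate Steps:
s(Y) = sqrt(1 + 4*Y/5) (s(Y) = sqrt((Y*(-1/5) + 1) + Y) = sqrt((-Y/5 + 1) + Y) = sqrt((1 - Y/5) + Y) = sqrt(1 + 4*Y/5))
F(Q) = 0 (F(Q) = 0*(Q/(-4 + Q)) = 0)
(4*F(s(-3)))*(-6) = (4*0)*(-6) = 0*(-6) = 0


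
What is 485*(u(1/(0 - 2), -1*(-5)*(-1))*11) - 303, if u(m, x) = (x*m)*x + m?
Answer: -69658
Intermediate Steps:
u(m, x) = m + m*x**2 (u(m, x) = (m*x)*x + m = m*x**2 + m = m + m*x**2)
485*(u(1/(0 - 2), -1*(-5)*(-1))*11) - 303 = 485*(((1 + (-1*(-5)*(-1))**2)/(0 - 2))*11) - 303 = 485*(((1 + (5*(-1))**2)/(-2))*11) - 303 = 485*(-(1 + (-5)**2)/2*11) - 303 = 485*(-(1 + 25)/2*11) - 303 = 485*(-1/2*26*11) - 303 = 485*(-13*11) - 303 = 485*(-143) - 303 = -69355 - 303 = -69658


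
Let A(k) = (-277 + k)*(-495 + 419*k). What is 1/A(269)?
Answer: -1/897728 ≈ -1.1139e-6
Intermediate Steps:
A(k) = (-495 + 419*k)*(-277 + k)
1/A(269) = 1/(137115 - 116558*269 + 419*269²) = 1/(137115 - 31354102 + 419*72361) = 1/(137115 - 31354102 + 30319259) = 1/(-897728) = -1/897728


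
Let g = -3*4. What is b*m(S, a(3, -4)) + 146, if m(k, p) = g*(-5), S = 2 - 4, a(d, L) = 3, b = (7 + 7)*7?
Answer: 6026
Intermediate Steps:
g = -12
b = 98 (b = 14*7 = 98)
S = -2
m(k, p) = 60 (m(k, p) = -12*(-5) = 60)
b*m(S, a(3, -4)) + 146 = 98*60 + 146 = 5880 + 146 = 6026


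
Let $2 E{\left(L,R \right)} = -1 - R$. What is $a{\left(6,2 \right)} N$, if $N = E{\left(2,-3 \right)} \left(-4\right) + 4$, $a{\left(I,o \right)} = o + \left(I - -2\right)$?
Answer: $0$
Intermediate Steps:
$E{\left(L,R \right)} = - \frac{1}{2} - \frac{R}{2}$ ($E{\left(L,R \right)} = \frac{-1 - R}{2} = - \frac{1}{2} - \frac{R}{2}$)
$a{\left(I,o \right)} = 2 + I + o$ ($a{\left(I,o \right)} = o + \left(I + 2\right) = o + \left(2 + I\right) = 2 + I + o$)
$N = 0$ ($N = \left(- \frac{1}{2} - - \frac{3}{2}\right) \left(-4\right) + 4 = \left(- \frac{1}{2} + \frac{3}{2}\right) \left(-4\right) + 4 = 1 \left(-4\right) + 4 = -4 + 4 = 0$)
$a{\left(6,2 \right)} N = \left(2 + 6 + 2\right) 0 = 10 \cdot 0 = 0$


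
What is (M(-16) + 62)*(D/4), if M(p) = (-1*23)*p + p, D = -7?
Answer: -1449/2 ≈ -724.50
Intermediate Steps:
M(p) = -22*p (M(p) = -23*p + p = -22*p)
(M(-16) + 62)*(D/4) = (-22*(-16) + 62)*(-7/4) = (352 + 62)*((¼)*(-7)) = 414*(-7/4) = -1449/2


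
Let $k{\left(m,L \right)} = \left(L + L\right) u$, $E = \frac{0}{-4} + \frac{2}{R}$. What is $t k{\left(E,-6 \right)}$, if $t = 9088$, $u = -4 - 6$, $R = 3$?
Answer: $1090560$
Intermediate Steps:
$u = -10$ ($u = -4 - 6 = -10$)
$E = \frac{2}{3}$ ($E = \frac{0}{-4} + \frac{2}{3} = 0 \left(- \frac{1}{4}\right) + 2 \cdot \frac{1}{3} = 0 + \frac{2}{3} = \frac{2}{3} \approx 0.66667$)
$k{\left(m,L \right)} = - 20 L$ ($k{\left(m,L \right)} = \left(L + L\right) \left(-10\right) = 2 L \left(-10\right) = - 20 L$)
$t k{\left(E,-6 \right)} = 9088 \left(\left(-20\right) \left(-6\right)\right) = 9088 \cdot 120 = 1090560$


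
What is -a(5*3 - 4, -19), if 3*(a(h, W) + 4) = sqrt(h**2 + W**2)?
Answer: 4 - sqrt(482)/3 ≈ -3.3182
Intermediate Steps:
a(h, W) = -4 + sqrt(W**2 + h**2)/3 (a(h, W) = -4 + sqrt(h**2 + W**2)/3 = -4 + sqrt(W**2 + h**2)/3)
-a(5*3 - 4, -19) = -(-4 + sqrt((-19)**2 + (5*3 - 4)**2)/3) = -(-4 + sqrt(361 + (15 - 4)**2)/3) = -(-4 + sqrt(361 + 11**2)/3) = -(-4 + sqrt(361 + 121)/3) = -(-4 + sqrt(482)/3) = 4 - sqrt(482)/3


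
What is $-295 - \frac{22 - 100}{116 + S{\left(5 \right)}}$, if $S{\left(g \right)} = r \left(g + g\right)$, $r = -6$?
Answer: $- \frac{8221}{28} \approx -293.61$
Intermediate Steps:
$S{\left(g \right)} = - 12 g$ ($S{\left(g \right)} = - 6 \left(g + g\right) = - 6 \cdot 2 g = - 12 g$)
$-295 - \frac{22 - 100}{116 + S{\left(5 \right)}} = -295 - \frac{22 - 100}{116 - 60} = -295 - - \frac{78}{116 - 60} = -295 - - \frac{78}{56} = -295 - \left(-78\right) \frac{1}{56} = -295 - - \frac{39}{28} = -295 + \frac{39}{28} = - \frac{8221}{28}$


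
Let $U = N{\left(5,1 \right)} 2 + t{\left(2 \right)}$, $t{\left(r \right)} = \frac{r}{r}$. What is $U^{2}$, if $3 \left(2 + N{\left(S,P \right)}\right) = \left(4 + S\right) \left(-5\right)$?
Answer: $1089$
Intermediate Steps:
$N{\left(S,P \right)} = - \frac{26}{3} - \frac{5 S}{3}$ ($N{\left(S,P \right)} = -2 + \frac{\left(4 + S\right) \left(-5\right)}{3} = -2 + \frac{-20 - 5 S}{3} = -2 - \left(\frac{20}{3} + \frac{5 S}{3}\right) = - \frac{26}{3} - \frac{5 S}{3}$)
$t{\left(r \right)} = 1$
$U = -33$ ($U = \left(- \frac{26}{3} - \frac{25}{3}\right) 2 + 1 = \left(-17\right) 2 + 1 = -34 + 1 = -33$)
$U^{2} = \left(-33\right)^{2} = 1089$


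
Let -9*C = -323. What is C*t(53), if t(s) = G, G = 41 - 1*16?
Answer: 8075/9 ≈ 897.22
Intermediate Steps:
C = 323/9 (C = -⅑*(-323) = 323/9 ≈ 35.889)
G = 25 (G = 41 - 16 = 25)
t(s) = 25
C*t(53) = (323/9)*25 = 8075/9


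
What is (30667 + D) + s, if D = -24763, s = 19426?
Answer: 25330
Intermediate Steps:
(30667 + D) + s = (30667 - 24763) + 19426 = 5904 + 19426 = 25330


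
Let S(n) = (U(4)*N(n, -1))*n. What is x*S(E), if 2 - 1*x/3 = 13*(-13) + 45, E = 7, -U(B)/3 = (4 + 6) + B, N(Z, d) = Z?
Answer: -777924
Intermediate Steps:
U(B) = -30 - 3*B (U(B) = -3*((4 + 6) + B) = -3*(10 + B) = -30 - 3*B)
S(n) = -42*n² (S(n) = ((-30 - 3*4)*n)*n = ((-30 - 12)*n)*n = (-42*n)*n = -42*n²)
x = 378 (x = 6 - 3*(13*(-13) + 45) = 6 - 3*(-169 + 45) = 6 - 3*(-124) = 6 + 372 = 378)
x*S(E) = 378*(-42*7²) = 378*(-42*49) = 378*(-2058) = -777924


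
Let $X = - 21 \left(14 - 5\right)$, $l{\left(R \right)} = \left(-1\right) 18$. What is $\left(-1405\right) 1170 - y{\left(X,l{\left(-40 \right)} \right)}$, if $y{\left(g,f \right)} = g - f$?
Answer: $-1643679$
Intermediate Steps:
$l{\left(R \right)} = -18$
$X = -189$ ($X = \left(-21\right) 9 = -189$)
$\left(-1405\right) 1170 - y{\left(X,l{\left(-40 \right)} \right)} = \left(-1405\right) 1170 - \left(-189 - -18\right) = -1643850 - \left(-189 + 18\right) = -1643850 - -171 = -1643850 + 171 = -1643679$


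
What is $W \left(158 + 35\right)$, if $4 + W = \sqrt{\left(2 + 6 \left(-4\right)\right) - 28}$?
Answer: $-772 + 965 i \sqrt{2} \approx -772.0 + 1364.7 i$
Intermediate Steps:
$W = -4 + 5 i \sqrt{2}$ ($W = -4 + \sqrt{\left(2 + 6 \left(-4\right)\right) - 28} = -4 + \sqrt{\left(2 - 24\right) - 28} = -4 + \sqrt{-22 - 28} = -4 + \sqrt{-50} = -4 + 5 i \sqrt{2} \approx -4.0 + 7.0711 i$)
$W \left(158 + 35\right) = \left(-4 + 5 i \sqrt{2}\right) \left(158 + 35\right) = \left(-4 + 5 i \sqrt{2}\right) 193 = -772 + 965 i \sqrt{2}$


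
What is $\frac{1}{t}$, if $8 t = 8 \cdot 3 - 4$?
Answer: $\frac{2}{5} \approx 0.4$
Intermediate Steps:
$t = \frac{5}{2}$ ($t = \frac{8 \cdot 3 - 4}{8} = \frac{24 - 4}{8} = \frac{1}{8} \cdot 20 = \frac{5}{2} \approx 2.5$)
$\frac{1}{t} = \frac{1}{\frac{5}{2}} = \frac{2}{5}$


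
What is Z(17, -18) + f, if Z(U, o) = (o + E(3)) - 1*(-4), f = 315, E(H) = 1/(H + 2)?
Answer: 1506/5 ≈ 301.20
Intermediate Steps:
E(H) = 1/(2 + H)
Z(U, o) = 21/5 + o (Z(U, o) = (o + 1/(2 + 3)) - 1*(-4) = (o + 1/5) + 4 = (1/5 + o) + 4 = 21/5 + o)
Z(17, -18) + f = (21/5 - 18) + 315 = -69/5 + 315 = 1506/5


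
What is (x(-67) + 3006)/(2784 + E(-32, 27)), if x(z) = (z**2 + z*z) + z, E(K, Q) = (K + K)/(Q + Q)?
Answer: 321759/75136 ≈ 4.2824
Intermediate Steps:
E(K, Q) = K/Q (E(K, Q) = (2*K)/((2*Q)) = (2*K)*(1/(2*Q)) = K/Q)
x(z) = z + 2*z**2 (x(z) = (z**2 + z**2) + z = 2*z**2 + z = z + 2*z**2)
(x(-67) + 3006)/(2784 + E(-32, 27)) = (-67*(1 + 2*(-67)) + 3006)/(2784 - 32/27) = (-67*(1 - 134) + 3006)/(2784 - 32*1/27) = (-67*(-133) + 3006)/(2784 - 32/27) = (8911 + 3006)/(75136/27) = 11917*(27/75136) = 321759/75136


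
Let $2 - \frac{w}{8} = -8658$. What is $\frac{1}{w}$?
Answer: $\frac{1}{69280} \approx 1.4434 \cdot 10^{-5}$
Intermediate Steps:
$w = 69280$ ($w = 16 - -69264 = 16 + 69264 = 69280$)
$\frac{1}{w} = \frac{1}{69280}$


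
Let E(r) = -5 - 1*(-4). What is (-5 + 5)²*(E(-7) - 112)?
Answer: 0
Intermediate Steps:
E(r) = -1 (E(r) = -5 + 4 = -1)
(-5 + 5)²*(E(-7) - 112) = (-5 + 5)²*(-1 - 112) = 0²*(-113) = 0*(-113) = 0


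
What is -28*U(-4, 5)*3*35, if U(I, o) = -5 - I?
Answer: 2940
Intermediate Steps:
-28*U(-4, 5)*3*35 = -28*(-5 - 1*(-4))*3*35 = -28*(-5 + 4)*3*35 = -(-28)*3*35 = -28*(-3)*35 = 84*35 = 2940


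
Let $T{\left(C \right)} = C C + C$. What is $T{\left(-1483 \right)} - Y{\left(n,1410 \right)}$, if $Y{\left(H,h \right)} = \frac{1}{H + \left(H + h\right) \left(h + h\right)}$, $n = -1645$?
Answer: $\frac{1460101427071}{664345} \approx 2.1978 \cdot 10^{6}$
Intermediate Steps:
$T{\left(C \right)} = C + C^{2}$ ($T{\left(C \right)} = C^{2} + C = C + C^{2}$)
$Y{\left(H,h \right)} = \frac{1}{H + 2 h \left(H + h\right)}$ ($Y{\left(H,h \right)} = \frac{1}{H + \left(H + h\right) 2 h} = \frac{1}{H + 2 h \left(H + h\right)}$)
$T{\left(-1483 \right)} - Y{\left(n,1410 \right)} = - 1483 \left(1 - 1483\right) - \frac{1}{-1645 + 2 \cdot 1410^{2} + 2 \left(-1645\right) 1410} = \left(-1483\right) \left(-1482\right) - \frac{1}{-1645 + 2 \cdot 1988100 - 4638900} = 2197806 - \frac{1}{-1645 + 3976200 - 4638900} = 2197806 - \frac{1}{-664345} = 2197806 - - \frac{1}{664345} = 2197806 + \frac{1}{664345} = \frac{1460101427071}{664345}$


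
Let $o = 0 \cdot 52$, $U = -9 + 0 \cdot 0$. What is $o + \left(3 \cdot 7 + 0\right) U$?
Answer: $-189$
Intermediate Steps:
$U = -9$ ($U = -9 + 0 = -9$)
$o = 0$
$o + \left(3 \cdot 7 + 0\right) U = 0 + \left(3 \cdot 7 + 0\right) \left(-9\right) = 0 + \left(21 + 0\right) \left(-9\right) = 0 + 21 \left(-9\right) = 0 - 189 = -189$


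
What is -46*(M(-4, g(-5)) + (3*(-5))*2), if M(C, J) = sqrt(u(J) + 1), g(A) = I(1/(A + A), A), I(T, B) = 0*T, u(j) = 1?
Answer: 1380 - 46*sqrt(2) ≈ 1314.9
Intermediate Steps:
I(T, B) = 0
g(A) = 0
M(C, J) = sqrt(2) (M(C, J) = sqrt(1 + 1) = sqrt(2))
-46*(M(-4, g(-5)) + (3*(-5))*2) = -46*(sqrt(2) + (3*(-5))*2) = -46*(sqrt(2) - 15*2) = -46*(sqrt(2) - 30) = -46*(-30 + sqrt(2)) = 1380 - 46*sqrt(2)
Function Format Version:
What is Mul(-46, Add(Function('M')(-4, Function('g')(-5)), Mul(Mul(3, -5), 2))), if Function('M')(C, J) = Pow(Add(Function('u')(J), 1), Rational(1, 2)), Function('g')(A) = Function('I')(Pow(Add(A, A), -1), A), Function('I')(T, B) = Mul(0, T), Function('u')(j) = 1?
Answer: Add(1380, Mul(-46, Pow(2, Rational(1, 2)))) ≈ 1314.9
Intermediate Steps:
Function('I')(T, B) = 0
Function('g')(A) = 0
Function('M')(C, J) = Pow(2, Rational(1, 2)) (Function('M')(C, J) = Pow(Add(1, 1), Rational(1, 2)) = Pow(2, Rational(1, 2)))
Mul(-46, Add(Function('M')(-4, Function('g')(-5)), Mul(Mul(3, -5), 2))) = Mul(-46, Add(Pow(2, Rational(1, 2)), Mul(Mul(3, -5), 2))) = Mul(-46, Add(Pow(2, Rational(1, 2)), Mul(-15, 2))) = Mul(-46, Add(Pow(2, Rational(1, 2)), -30)) = Mul(-46, Add(-30, Pow(2, Rational(1, 2)))) = Add(1380, Mul(-46, Pow(2, Rational(1, 2))))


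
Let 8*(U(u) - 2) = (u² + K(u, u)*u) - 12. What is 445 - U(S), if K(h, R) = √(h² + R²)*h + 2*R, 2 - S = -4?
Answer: 431 - 27*√2 ≈ 392.82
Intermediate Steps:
S = 6 (S = 2 - 1*(-4) = 2 + 4 = 6)
K(h, R) = 2*R + h*√(R² + h²) (K(h, R) = √(R² + h²)*h + 2*R = h*√(R² + h²) + 2*R = 2*R + h*√(R² + h²))
U(u) = ½ + u²/8 + u*(2*u + u*√2*√(u²))/8 (U(u) = 2 + ((u² + (2*u + u*√(u² + u²))*u) - 12)/8 = 2 + ((u² + (2*u + u*√(2*u²))*u) - 12)/8 = 2 + ((u² + (2*u + u*(√2*√(u²)))*u) - 12)/8 = 2 + ((u² + (2*u + u*√2*√(u²))*u) - 12)/8 = 2 + ((u² + u*(2*u + u*√2*√(u²))) - 12)/8 = 2 + (-12 + u² + u*(2*u + u*√2*√(u²)))/8 = 2 + (-3/2 + u²/8 + u*(2*u + u*√2*√(u²))/8) = ½ + u²/8 + u*(2*u + u*√2*√(u²))/8)
445 - U(S) = 445 - (½ + (⅛)*6² + (⅛)*6²*(2 + √2*√(6²))) = 445 - (½ + (⅛)*36 + (⅛)*36*(2 + √2*√36)) = 445 - (½ + 9/2 + (⅛)*36*(2 + √2*6)) = 445 - (½ + 9/2 + (⅛)*36*(2 + 6*√2)) = 445 - (½ + 9/2 + (9 + 27*√2)) = 445 - (14 + 27*√2) = 445 + (-14 - 27*√2) = 431 - 27*√2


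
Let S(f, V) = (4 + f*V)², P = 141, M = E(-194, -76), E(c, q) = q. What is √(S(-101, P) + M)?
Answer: √202692093 ≈ 14237.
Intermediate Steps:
M = -76
S(f, V) = (4 + V*f)²
√(S(-101, P) + M) = √((4 + 141*(-101))² - 76) = √((4 - 14241)² - 76) = √((-14237)² - 76) = √(202692169 - 76) = √202692093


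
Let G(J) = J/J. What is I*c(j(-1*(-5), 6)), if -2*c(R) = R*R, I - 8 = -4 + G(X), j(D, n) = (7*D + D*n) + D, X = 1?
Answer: -12250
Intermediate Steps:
j(D, n) = 8*D + D*n
G(J) = 1
I = 5 (I = 8 + (-4 + 1) = 8 - 3 = 5)
c(R) = -R**2/2 (c(R) = -R*R/2 = -R**2/2)
I*c(j(-1*(-5), 6)) = 5*(-25*(8 + 6)**2/2) = 5*(-(5*14)**2/2) = 5*(-1/2*70**2) = 5*(-1/2*4900) = 5*(-2450) = -12250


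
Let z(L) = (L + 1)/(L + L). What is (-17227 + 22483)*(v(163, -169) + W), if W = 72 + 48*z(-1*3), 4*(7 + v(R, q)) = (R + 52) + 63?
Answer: 791028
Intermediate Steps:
v(R, q) = 87/4 + R/4 (v(R, q) = -7 + ((R + 52) + 63)/4 = -7 + ((52 + R) + 63)/4 = -7 + (115 + R)/4 = -7 + (115/4 + R/4) = 87/4 + R/4)
z(L) = (1 + L)/(2*L) (z(L) = (1 + L)/((2*L)) = (1 + L)*(1/(2*L)) = (1 + L)/(2*L))
W = 88 (W = 72 + 48*((1 - 1*3)/(2*((-1*3)))) = 72 + 48*((½)*(1 - 3)/(-3)) = 72 + 48*((½)*(-⅓)*(-2)) = 72 + 48*(⅓) = 72 + 16 = 88)
(-17227 + 22483)*(v(163, -169) + W) = (-17227 + 22483)*((87/4 + (¼)*163) + 88) = 5256*((87/4 + 163/4) + 88) = 5256*(125/2 + 88) = 5256*(301/2) = 791028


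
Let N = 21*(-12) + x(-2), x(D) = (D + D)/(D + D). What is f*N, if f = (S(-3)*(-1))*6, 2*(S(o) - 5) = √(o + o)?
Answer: 7530 + 753*I*√6 ≈ 7530.0 + 1844.5*I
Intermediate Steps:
S(o) = 5 + √2*√o/2 (S(o) = 5 + √(o + o)/2 = 5 + √(2*o)/2 = 5 + (√2*√o)/2 = 5 + √2*√o/2)
x(D) = 1 (x(D) = (2*D)/((2*D)) = (2*D)*(1/(2*D)) = 1)
f = -30 - 3*I*√6 (f = ((5 + √2*√(-3)/2)*(-1))*6 = ((5 + √2*(I*√3)/2)*(-1))*6 = ((5 + I*√6/2)*(-1))*6 = (-5 - I*√6/2)*6 = -30 - 3*I*√6 ≈ -30.0 - 7.3485*I)
N = -251 (N = 21*(-12) + 1 = -252 + 1 = -251)
f*N = (-30 - 3*I*√6)*(-251) = 7530 + 753*I*√6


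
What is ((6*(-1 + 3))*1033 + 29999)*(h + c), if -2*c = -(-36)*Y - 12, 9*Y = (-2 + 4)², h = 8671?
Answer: 367522255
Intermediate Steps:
Y = 4/9 (Y = (-2 + 4)²/9 = (⅑)*2² = (⅑)*4 = 4/9 ≈ 0.44444)
c = -2 (c = -(-(-36)*4/9 - 12)/2 = -(-36*(-4/9) - 12)/2 = -(16 - 12)/2 = -½*4 = -2)
((6*(-1 + 3))*1033 + 29999)*(h + c) = ((6*(-1 + 3))*1033 + 29999)*(8671 - 2) = ((6*2)*1033 + 29999)*8669 = (12*1033 + 29999)*8669 = (12396 + 29999)*8669 = 42395*8669 = 367522255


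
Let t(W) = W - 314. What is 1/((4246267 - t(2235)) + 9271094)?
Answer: 1/13515440 ≈ 7.3989e-8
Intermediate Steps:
t(W) = -314 + W
1/((4246267 - t(2235)) + 9271094) = 1/((4246267 - (-314 + 2235)) + 9271094) = 1/((4246267 - 1*1921) + 9271094) = 1/((4246267 - 1921) + 9271094) = 1/(4244346 + 9271094) = 1/13515440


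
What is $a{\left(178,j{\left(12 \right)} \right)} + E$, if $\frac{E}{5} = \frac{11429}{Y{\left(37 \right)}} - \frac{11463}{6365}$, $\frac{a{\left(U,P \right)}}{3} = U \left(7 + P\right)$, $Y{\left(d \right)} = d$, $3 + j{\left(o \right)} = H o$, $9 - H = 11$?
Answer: $- \frac{430717226}{47101} \approx -9144.5$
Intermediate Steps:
$H = -2$ ($H = 9 - 11 = -2$)
$j{\left(o \right)} = -3 - 2 o$
$a{\left(U,P \right)} = 3 U \left(7 + P\right)$
$E = \frac{72321454}{47101}$ ($E = 5 \left(\frac{11429}{37} - \frac{11463}{6365}\right) = 5 \cdot \frac{72321454}{235505} = \frac{72321454}{47101} \approx 1535.5$)
$a{\left(178,j{\left(12 \right)} \right)} + E = 3 \cdot 178 \left(7 - 27\right) + \frac{72321454}{47101} = 3 \cdot 178 \left(-20\right) + \frac{72321454}{47101} = -10680 + \frac{72321454}{47101} = - \frac{430717226}{47101}$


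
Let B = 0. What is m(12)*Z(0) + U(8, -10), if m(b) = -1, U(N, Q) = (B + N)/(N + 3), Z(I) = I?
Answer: 8/11 ≈ 0.72727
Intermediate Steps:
U(N, Q) = N/(3 + N) (U(N, Q) = (0 + N)/(N + 3) = N/(3 + N))
m(12)*Z(0) + U(8, -10) = -1*0 + 8/(3 + 8) = 0 + 8/11 = 8/11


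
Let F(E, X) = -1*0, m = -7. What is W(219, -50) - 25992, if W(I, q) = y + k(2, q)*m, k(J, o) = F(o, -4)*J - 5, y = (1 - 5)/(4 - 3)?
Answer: -25961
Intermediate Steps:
F(E, X) = 0
y = -4 (y = -4/1 = -4*1 = -4)
k(J, o) = -5 (k(J, o) = 0*J - 5 = 0 - 5 = -5)
W(I, q) = 31 (W(I, q) = -4 - 5*(-7) = -4 + 35 = 31)
W(219, -50) - 25992 = 31 - 25992 = -25961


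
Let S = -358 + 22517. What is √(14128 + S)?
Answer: √36287 ≈ 190.49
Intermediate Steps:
S = 22159
√(14128 + S) = √(14128 + 22159) = √36287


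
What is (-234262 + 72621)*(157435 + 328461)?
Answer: -78540715336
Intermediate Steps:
(-234262 + 72621)*(157435 + 328461) = -161641*485896 = -78540715336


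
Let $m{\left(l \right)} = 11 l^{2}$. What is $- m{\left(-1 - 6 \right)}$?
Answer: $-539$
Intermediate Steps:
$- m{\left(-1 - 6 \right)} = - 11 \left(-1 - 6\right)^{2} = - 11 \left(-7\right)^{2} = - 11 \cdot 49 = \left(-1\right) 539 = -539$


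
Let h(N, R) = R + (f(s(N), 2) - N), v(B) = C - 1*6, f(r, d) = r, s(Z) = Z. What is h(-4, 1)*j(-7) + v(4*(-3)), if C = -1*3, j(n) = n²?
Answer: 40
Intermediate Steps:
C = -3
v(B) = -9 (v(B) = -3 - 1*6 = -3 - 6 = -9)
h(N, R) = R (h(N, R) = R + (N - N) = R + 0 = R)
h(-4, 1)*j(-7) + v(4*(-3)) = 1*(-7)² - 9 = 1*49 - 9 = 49 - 9 = 40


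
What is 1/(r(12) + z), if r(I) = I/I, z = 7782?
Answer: 1/7783 ≈ 0.00012849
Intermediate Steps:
r(I) = 1
1/(r(12) + z) = 1/(1 + 7782) = 1/7783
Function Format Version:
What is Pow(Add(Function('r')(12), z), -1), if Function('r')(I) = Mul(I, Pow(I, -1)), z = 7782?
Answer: Rational(1, 7783) ≈ 0.00012849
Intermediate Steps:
Function('r')(I) = 1
Pow(Add(Function('r')(12), z), -1) = Pow(Add(1, 7782), -1) = Pow(7783, -1) = Rational(1, 7783)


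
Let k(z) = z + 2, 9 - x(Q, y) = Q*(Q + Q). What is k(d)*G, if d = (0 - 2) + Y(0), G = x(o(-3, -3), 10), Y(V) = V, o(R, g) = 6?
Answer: 0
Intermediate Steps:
x(Q, y) = 9 - 2*Q² (x(Q, y) = 9 - Q*(Q + Q) = 9 - Q*2*Q = 9 - 2*Q²)
G = -63 (G = 9 - 2*6² = 9 - 2*36 = 9 - 72 = -63)
d = -2 (d = (0 - 2) + 0 = -2 + 0 = -2)
k(z) = 2 + z
k(d)*G = (2 - 2)*(-63) = 0*(-63) = 0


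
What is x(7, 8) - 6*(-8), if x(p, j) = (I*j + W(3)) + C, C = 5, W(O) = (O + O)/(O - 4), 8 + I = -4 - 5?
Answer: -89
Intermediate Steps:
I = -17 (I = -8 + (-4 - 5) = -8 - 9 = -17)
W(O) = 2*O/(-4 + O) (W(O) = (2*O)/(-4 + O) = 2*O/(-4 + O))
x(p, j) = -1 - 17*j (x(p, j) = (-17*j + 2*3/(-4 + 3)) + 5 = (-17*j + 2*3/(-1)) + 5 = (-17*j + 2*3*(-1)) + 5 = (-17*j - 6) + 5 = (-6 - 17*j) + 5 = -1 - 17*j)
x(7, 8) - 6*(-8) = (-1 - 17*8) - 6*(-8) = (-1 - 136) + 48 = -137 + 48 = -89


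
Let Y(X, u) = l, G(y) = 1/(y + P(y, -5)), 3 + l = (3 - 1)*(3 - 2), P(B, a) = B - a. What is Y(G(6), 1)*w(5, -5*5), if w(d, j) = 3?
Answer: -3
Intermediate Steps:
l = -1 (l = -3 + (3 - 1)*(3 - 2) = -3 + 2*1 = -3 + 2 = -1)
G(y) = 1/(5 + 2*y) (G(y) = 1/(y + (y - 1*(-5))) = 1/(y + (y + 5)) = 1/(y + (5 + y)) = 1/(5 + 2*y))
Y(X, u) = -1
Y(G(6), 1)*w(5, -5*5) = -1*3 = -3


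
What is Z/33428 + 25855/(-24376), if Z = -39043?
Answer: -453998277/203710232 ≈ -2.2286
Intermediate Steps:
Z/33428 + 25855/(-24376) = -39043/33428 + 25855/(-24376) = -39043*1/33428 + 25855*(-1/24376) = -39043/33428 - 25855/24376 = -453998277/203710232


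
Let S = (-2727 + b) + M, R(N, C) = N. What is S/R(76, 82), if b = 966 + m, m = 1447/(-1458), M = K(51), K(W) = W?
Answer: -2494627/110808 ≈ -22.513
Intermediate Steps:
M = 51
m = -1447/1458 (m = 1447*(-1/1458) = -1447/1458 ≈ -0.99246)
b = 1406981/1458 (b = 966 - 1447/1458 = 1406981/1458 ≈ 965.01)
S = -2494627/1458 (S = (-2727 + 1406981/1458) + 51 = -2568985/1458 + 51 = -2494627/1458 ≈ -1711.0)
S/R(76, 82) = -2494627/1458/76 = -2494627/1458*1/76 = -2494627/110808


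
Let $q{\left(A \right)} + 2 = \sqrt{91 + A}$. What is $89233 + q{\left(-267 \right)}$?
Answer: $89231 + 4 i \sqrt{11} \approx 89231.0 + 13.266 i$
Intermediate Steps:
$q{\left(A \right)} = -2 + \sqrt{91 + A}$
$89233 + q{\left(-267 \right)} = 89233 - \left(2 - \sqrt{91 - 267}\right) = 89233 - \left(2 - \sqrt{-176}\right) = 89233 - \left(2 - 4 i \sqrt{11}\right) = 89231 + 4 i \sqrt{11}$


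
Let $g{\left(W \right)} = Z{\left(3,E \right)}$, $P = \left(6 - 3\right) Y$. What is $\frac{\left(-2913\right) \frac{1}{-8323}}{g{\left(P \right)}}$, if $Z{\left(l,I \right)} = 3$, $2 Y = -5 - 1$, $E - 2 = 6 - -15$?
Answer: $\frac{971}{8323} \approx 0.11666$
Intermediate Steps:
$E = 23$ ($E = 2 + \left(6 - -15\right) = 2 + \left(6 + 15\right) = 2 + 21 = 23$)
$Y = -3$ ($Y = \frac{-5 - 1}{2} = \frac{1}{2} \left(-6\right) = -3$)
$P = -9$ ($P = \left(6 - 3\right) \left(-3\right) = 3 \left(-3\right) = -9$)
$g{\left(W \right)} = 3$
$\frac{\left(-2913\right) \frac{1}{-8323}}{g{\left(P \right)}} = \frac{\left(-2913\right) \frac{1}{-8323}}{3} = \left(-2913\right) \left(- \frac{1}{8323}\right) \frac{1}{3} = \frac{2913}{8323} \cdot \frac{1}{3} = \frac{971}{8323}$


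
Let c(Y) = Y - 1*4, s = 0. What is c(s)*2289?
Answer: -9156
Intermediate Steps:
c(Y) = -4 + Y (c(Y) = Y - 4 = -4 + Y)
c(s)*2289 = (-4 + 0)*2289 = -4*2289 = -9156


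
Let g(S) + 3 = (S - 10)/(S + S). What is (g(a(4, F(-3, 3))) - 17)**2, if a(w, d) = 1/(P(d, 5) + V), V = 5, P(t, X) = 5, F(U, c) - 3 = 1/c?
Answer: 19321/4 ≈ 4830.3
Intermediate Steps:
F(U, c) = 3 + 1/c
a(w, d) = 1/10 (a(w, d) = 1/(5 + 5) = 1/10)
g(S) = -3 + (-10 + S)/(2*S) (g(S) = -3 + (S - 10)/(S + S) = -3 + (-10 + S)/((2*S)) = -3 + (-10 + S)*(1/(2*S)) = -3 + (-10 + S)/(2*S))
(g(a(4, F(-3, 3))) - 17)**2 = ((-5/2 - 5/1/10) - 17)**2 = ((-5/2 - 5*10) - 17)**2 = ((-5/2 - 50) - 17)**2 = (-105/2 - 17)**2 = (-139/2)**2 = 19321/4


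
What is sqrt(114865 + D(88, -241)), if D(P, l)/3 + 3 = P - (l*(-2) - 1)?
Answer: sqrt(113677) ≈ 337.16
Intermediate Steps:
D(P, l) = -6 + 3*P + 6*l (D(P, l) = -9 + 3*(P - (l*(-2) - 1)) = -9 + 3*(P - (-2*l - 1)) = -9 + 3*(P - (-1 - 2*l)) = -9 + 3*(P + (1 + 2*l)) = -9 + 3*(1 + P + 2*l) = -9 + (3 + 3*P + 6*l) = -6 + 3*P + 6*l)
sqrt(114865 + D(88, -241)) = sqrt(114865 + (-6 + 3*88 + 6*(-241))) = sqrt(114865 + (-6 + 264 - 1446)) = sqrt(114865 - 1188) = sqrt(113677)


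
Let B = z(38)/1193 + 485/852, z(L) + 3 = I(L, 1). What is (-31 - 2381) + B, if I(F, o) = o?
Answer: -2451066731/1016436 ≈ -2411.4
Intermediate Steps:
z(L) = -2 (z(L) = -3 + 1 = -2)
B = 576901/1016436 (B = -2/1193 + 485/852 = 576901/1016436 ≈ 0.56757)
(-31 - 2381) + B = (-31 - 2381) + 576901/1016436 = -2412 + 576901/1016436 = -2451066731/1016436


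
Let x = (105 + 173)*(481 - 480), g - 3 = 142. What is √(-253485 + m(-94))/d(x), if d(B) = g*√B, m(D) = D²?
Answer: I*√68012422/40310 ≈ 0.20459*I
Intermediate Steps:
g = 145 (g = 3 + 142 = 145)
x = 278 (x = 278*1 = 278)
d(B) = 145*√B
√(-253485 + m(-94))/d(x) = √(-253485 + (-94)²)/((145*√278)) = √(-253485 + 8836)*(√278/40310) = √(-244649)*(√278/40310) = (I*√244649)*(√278/40310) = I*√68012422/40310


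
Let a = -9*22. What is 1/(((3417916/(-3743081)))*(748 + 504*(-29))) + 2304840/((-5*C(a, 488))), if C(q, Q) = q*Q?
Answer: 455210160873661/95415513744144 ≈ 4.7708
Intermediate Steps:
a = -198
C(q, Q) = Q*q
1/(((3417916/(-3743081)))*(748 + 504*(-29))) + 2304840/((-5*C(a, 488))) = 1/(((3417916/(-3743081)))*(748 + 504*(-29))) + 2304840/((-2440*(-198))) = 1/(((3417916*(-1/3743081)))*(748 - 14616)) + 2304840/((-5*(-96624))) = 1/(-3417916/3743081*(-13868)) + 2304840/483120 = -3743081/3417916*(-1/13868) + 2304840*(1/483120) = 3743081/47399659088 + 19207/4026 = 455210160873661/95415513744144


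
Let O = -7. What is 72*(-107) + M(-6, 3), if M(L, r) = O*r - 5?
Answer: -7730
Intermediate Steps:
M(L, r) = -5 - 7*r (M(L, r) = -7*r - 5 = -5 - 7*r)
72*(-107) + M(-6, 3) = 72*(-107) + (-5 - 7*3) = -7704 + (-5 - 21) = -7704 - 26 = -7730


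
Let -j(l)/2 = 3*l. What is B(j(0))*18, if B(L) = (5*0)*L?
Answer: 0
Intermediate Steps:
j(l) = -6*l
B(L) = 0 (B(L) = 0*L = 0)
B(j(0))*18 = 0*18 = 0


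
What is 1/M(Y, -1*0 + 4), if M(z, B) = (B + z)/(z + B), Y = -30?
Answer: 1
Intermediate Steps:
M(z, B) = 1 (M(z, B) = (B + z)/(B + z) = 1)
1/M(Y, -1*0 + 4) = 1/1 = 1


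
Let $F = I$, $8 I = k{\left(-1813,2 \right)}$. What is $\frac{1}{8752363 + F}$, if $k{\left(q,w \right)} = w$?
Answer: $\frac{4}{35009453} \approx 1.1425 \cdot 10^{-7}$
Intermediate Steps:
$I = \frac{1}{4}$ ($I = \frac{1}{8} \cdot 2 = \frac{1}{4} \approx 0.25$)
$F = \frac{1}{4} \approx 0.25$
$\frac{1}{8752363 + F} = \frac{1}{8752363 + \frac{1}{4}} = \frac{1}{\frac{35009453}{4}} = \frac{4}{35009453}$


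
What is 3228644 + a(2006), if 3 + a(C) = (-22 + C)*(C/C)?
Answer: 3230625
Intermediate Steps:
a(C) = -25 + C (a(C) = -3 + (-22 + C)*(C/C) = -3 + (-22 + C)*1 = -3 + (-22 + C) = -25 + C)
3228644 + a(2006) = 3228644 + (-25 + 2006) = 3228644 + 1981 = 3230625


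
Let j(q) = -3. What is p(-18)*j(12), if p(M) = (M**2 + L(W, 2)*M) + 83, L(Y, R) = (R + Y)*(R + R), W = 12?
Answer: 1803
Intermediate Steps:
L(Y, R) = 2*R*(R + Y) (L(Y, R) = (R + Y)*(2*R) = 2*R*(R + Y))
p(M) = 83 + M**2 + 56*M (p(M) = (M**2 + (2*2*(2 + 12))*M) + 83 = (M**2 + (2*2*14)*M) + 83 = (M**2 + 56*M) + 83 = 83 + M**2 + 56*M)
p(-18)*j(12) = (83 + (-18)**2 + 56*(-18))*(-3) = (83 + 324 - 1008)*(-3) = -601*(-3) = 1803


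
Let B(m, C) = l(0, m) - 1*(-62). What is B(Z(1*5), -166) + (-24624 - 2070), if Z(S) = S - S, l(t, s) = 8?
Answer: -26624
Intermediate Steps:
Z(S) = 0
B(m, C) = 70 (B(m, C) = 8 - 1*(-62) = 8 + 62 = 70)
B(Z(1*5), -166) + (-24624 - 2070) = 70 + (-24624 - 2070) = 70 - 26694 = -26624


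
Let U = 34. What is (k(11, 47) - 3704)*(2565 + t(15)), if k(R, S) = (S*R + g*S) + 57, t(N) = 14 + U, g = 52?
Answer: -1792518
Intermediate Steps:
t(N) = 48 (t(N) = 14 + 34 = 48)
k(R, S) = 57 + 52*S + R*S (k(R, S) = (S*R + 52*S) + 57 = (R*S + 52*S) + 57 = (52*S + R*S) + 57 = 57 + 52*S + R*S)
(k(11, 47) - 3704)*(2565 + t(15)) = ((57 + 52*47 + 11*47) - 3704)*(2565 + 48) = ((57 + 2444 + 517) - 3704)*2613 = (3018 - 3704)*2613 = -686*2613 = -1792518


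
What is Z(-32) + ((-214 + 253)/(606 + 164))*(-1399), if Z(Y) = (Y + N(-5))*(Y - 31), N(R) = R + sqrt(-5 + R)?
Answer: 1740309/770 - 63*I*sqrt(10) ≈ 2260.1 - 199.22*I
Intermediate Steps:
Z(Y) = (-31 + Y)*(-5 + Y + I*sqrt(10)) (Z(Y) = (Y + (-5 + sqrt(-5 - 5)))*(Y - 31) = (Y + (-5 + sqrt(-10)))*(-31 + Y) = (Y + (-5 + I*sqrt(10)))*(-31 + Y) = (-5 + Y + I*sqrt(10))*(-31 + Y) = (-31 + Y)*(-5 + Y + I*sqrt(10)))
Z(-32) + ((-214 + 253)/(606 + 164))*(-1399) = (155 + (-32)**2 - 36*(-32) - 31*I*sqrt(10) + I*(-32)*sqrt(10)) + ((-214 + 253)/(606 + 164))*(-1399) = (155 + 1024 + 1152 - 31*I*sqrt(10) - 32*I*sqrt(10)) + (39/770)*(-1399) = (2331 - 63*I*sqrt(10)) + (39*(1/770))*(-1399) = (2331 - 63*I*sqrt(10)) + (39/770)*(-1399) = (2331 - 63*I*sqrt(10)) - 54561/770 = 1740309/770 - 63*I*sqrt(10)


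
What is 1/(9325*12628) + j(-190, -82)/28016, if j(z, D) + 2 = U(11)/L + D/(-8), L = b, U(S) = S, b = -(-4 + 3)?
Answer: 2266832941/3299054897600 ≈ 0.00068712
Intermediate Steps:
b = 1 (b = -1*(-1) = 1)
L = 1
j(z, D) = 9 - D/8 (j(z, D) = -2 + (11/1 + D/(-8)) = -2 + (11*1 + D*(-1/8)) = -2 + (11 - D/8) = 9 - D/8)
1/(9325*12628) + j(-190, -82)/28016 = 1/(9325*12628) + (9 - 1/8*(-82))/28016 = (1/9325)*(1/12628) + (9 + 41/4)*(1/28016) = 1/117756100 + (77/4)*(1/28016) = 1/117756100 + 77/112064 = 2266832941/3299054897600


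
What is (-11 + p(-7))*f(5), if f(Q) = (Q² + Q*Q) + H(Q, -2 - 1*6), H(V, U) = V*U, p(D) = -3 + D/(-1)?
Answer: -70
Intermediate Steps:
p(D) = -3 - D
H(V, U) = U*V
f(Q) = -8*Q + 2*Q² (f(Q) = (Q² + Q*Q) + (-2 - 1*6)*Q = (Q² + Q²) + (-2 - 6)*Q = 2*Q² - 8*Q = -8*Q + 2*Q²)
(-11 + p(-7))*f(5) = (-11 + (-3 - 1*(-7)))*(2*5*(-4 + 5)) = (-11 + (-3 + 7))*(2*5*1) = (-11 + 4)*10 = -7*10 = -70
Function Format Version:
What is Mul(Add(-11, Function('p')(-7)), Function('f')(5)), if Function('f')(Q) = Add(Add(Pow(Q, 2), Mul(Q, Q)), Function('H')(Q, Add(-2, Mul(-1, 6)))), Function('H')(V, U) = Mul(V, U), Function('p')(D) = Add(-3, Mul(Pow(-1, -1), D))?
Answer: -70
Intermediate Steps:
Function('p')(D) = Add(-3, Mul(-1, D))
Function('H')(V, U) = Mul(U, V)
Function('f')(Q) = Add(Mul(-8, Q), Mul(2, Pow(Q, 2))) (Function('f')(Q) = Add(Add(Pow(Q, 2), Mul(Q, Q)), Mul(Add(-2, Mul(-1, 6)), Q)) = Add(Add(Pow(Q, 2), Pow(Q, 2)), Mul(Add(-2, -6), Q)) = Add(Mul(2, Pow(Q, 2)), Mul(-8, Q)) = Add(Mul(-8, Q), Mul(2, Pow(Q, 2))))
Mul(Add(-11, Function('p')(-7)), Function('f')(5)) = Mul(Add(-11, Add(-3, Mul(-1, -7))), Mul(2, 5, Add(-4, 5))) = Mul(Add(-11, Add(-3, 7)), Mul(2, 5, 1)) = Mul(Add(-11, 4), 10) = Mul(-7, 10) = -70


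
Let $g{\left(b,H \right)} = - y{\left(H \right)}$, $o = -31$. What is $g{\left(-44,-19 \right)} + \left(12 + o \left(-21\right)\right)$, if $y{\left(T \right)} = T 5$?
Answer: $758$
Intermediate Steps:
$y{\left(T \right)} = 5 T$
$g{\left(b,H \right)} = - 5 H$
$g{\left(-44,-19 \right)} + \left(12 + o \left(-21\right)\right) = \left(-5\right) \left(-19\right) + \left(12 - -651\right) = 95 + \left(12 + 651\right) = 95 + 663 = 758$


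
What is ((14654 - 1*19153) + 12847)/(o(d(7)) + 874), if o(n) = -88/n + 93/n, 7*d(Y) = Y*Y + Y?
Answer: 66784/6997 ≈ 9.5447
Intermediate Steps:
d(Y) = Y/7 + Y**2/7 (d(Y) = (Y*Y + Y)/7 = (Y**2 + Y)/7 = (Y + Y**2)/7 = Y/7 + Y**2/7)
o(n) = 5/n
((14654 - 1*19153) + 12847)/(o(d(7)) + 874) = ((14654 - 1*19153) + 12847)/(5/(((1/7)*7*(1 + 7))) + 874) = ((14654 - 19153) + 12847)/(5/(((1/7)*7*8)) + 874) = (-4499 + 12847)/(5/8 + 874) = 8348/(5*(1/8) + 874) = 8348/(5/8 + 874) = 8348/(6997/8) = 8348*(8/6997) = 66784/6997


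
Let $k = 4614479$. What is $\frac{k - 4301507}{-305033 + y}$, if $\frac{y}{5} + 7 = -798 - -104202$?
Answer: $\frac{78243}{52988} \approx 1.4766$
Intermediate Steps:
$y = 516985$ ($y = -35 + 5 \left(-798 - -104202\right) = -35 + 5 \left(-798 + 104202\right) = -35 + 5 \cdot 103404 = -35 + 517020 = 516985$)
$\frac{k - 4301507}{-305033 + y} = \frac{4614479 - 4301507}{-305033 + 516985} = \frac{312972}{211952} = 312972 \cdot \frac{1}{211952} = \frac{78243}{52988}$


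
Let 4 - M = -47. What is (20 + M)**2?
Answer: 5041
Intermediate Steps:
M = 51 (M = 4 - 1*(-47) = 4 + 47 = 51)
(20 + M)**2 = (20 + 51)**2 = 71**2 = 5041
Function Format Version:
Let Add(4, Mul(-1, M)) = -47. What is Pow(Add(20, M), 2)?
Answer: 5041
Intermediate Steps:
M = 51 (M = Add(4, Mul(-1, -47)) = Add(4, 47) = 51)
Pow(Add(20, M), 2) = Pow(Add(20, 51), 2) = Pow(71, 2) = 5041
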